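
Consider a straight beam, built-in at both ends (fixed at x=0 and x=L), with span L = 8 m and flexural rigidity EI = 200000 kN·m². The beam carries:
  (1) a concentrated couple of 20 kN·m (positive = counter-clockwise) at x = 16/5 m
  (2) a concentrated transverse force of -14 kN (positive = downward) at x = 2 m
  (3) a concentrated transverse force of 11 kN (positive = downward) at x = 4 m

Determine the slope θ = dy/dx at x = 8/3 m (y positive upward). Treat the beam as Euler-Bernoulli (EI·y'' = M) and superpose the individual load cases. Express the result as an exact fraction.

Load 1 — applied couple M₀=20 kN·m at a=16/5 m (b=L-a=24/5):
  θ_1 = (R_Ax²/2 - M_Ax)/EI  [x≤a] with R_A=18/5, M_A=12/5 = ((18/5)·(8/3)²/2 - (12/5)·(8/3))/200000 = 1/31250 rad
Load 2 — point force P=-14 kN at a=2 m (b=L-a=6):
  θ_2 = Pa²(L-x)(2bL-(3b+a)(L-x))/(2L³EI)  [x>a] = (-14)·2²·(8-(8/3))·(2·6·8-(3·6+2)·(8-(8/3)))/(2·8³·200000) = 7/450000 rad
Load 3 — point force P=11 kN at a=4 m (b=L-a=4):
  θ_3 = -Pb²x(2aL-(3a+b)x)/(2L³EI)  [x≤a] = -11·4²·(8/3)·(2·4·8-(3·4+4)·(8/3))/(2·8³·200000) = -11/225000 rad
Superposition: θ = Σ θ_i = -1/750000 rad ≈ -0.000001 rad

θ(8/3) = -1/750000 rad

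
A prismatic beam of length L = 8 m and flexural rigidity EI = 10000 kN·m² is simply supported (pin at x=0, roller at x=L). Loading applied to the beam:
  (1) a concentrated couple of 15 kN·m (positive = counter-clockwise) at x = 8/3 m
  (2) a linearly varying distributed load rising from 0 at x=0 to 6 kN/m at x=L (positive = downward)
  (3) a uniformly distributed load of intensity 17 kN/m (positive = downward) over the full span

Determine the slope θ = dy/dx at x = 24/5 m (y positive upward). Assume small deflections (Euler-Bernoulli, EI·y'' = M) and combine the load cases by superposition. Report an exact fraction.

Load 1 — applied couple M₀=15 kN·m at a=8/3 m (b=L-a=16/3):
  θ_1 = (M₀x²/(2L)-M₀(x-a)+C₁)/EI  [x>a] with C₁=M₀(3b²-L²)/(6L)=20/3 = (15·(24/5)²/(2·8)-15·((24/5)-(8/3))+(20/3))/10000 = -7/18750 rad
Load 2 — triangular load w₀=6 kN/m (0→w₀ over full span):
  θ_2 = -w₀(7L⁴-30L²x²+15x⁴)/(360LEI) = -6·(7·8⁴-30·8²·(24/5)²+15·(24/5)⁴)/(360·8·10000) = 1856/1171875 rad
Load 3 — uniform load w=17 kN/m over full span:
  θ_3 = -w(L³-6Lx²+4x³)/(24EI) = -17·(8³-6·8·(24/5)²+4·(24/5)³)/(24·10000) = 2516/234375 rad
Superposition: θ = Σ θ_i = 27997/2343750 rad ≈ 0.011945 rad

θ(24/5) = 27997/2343750 rad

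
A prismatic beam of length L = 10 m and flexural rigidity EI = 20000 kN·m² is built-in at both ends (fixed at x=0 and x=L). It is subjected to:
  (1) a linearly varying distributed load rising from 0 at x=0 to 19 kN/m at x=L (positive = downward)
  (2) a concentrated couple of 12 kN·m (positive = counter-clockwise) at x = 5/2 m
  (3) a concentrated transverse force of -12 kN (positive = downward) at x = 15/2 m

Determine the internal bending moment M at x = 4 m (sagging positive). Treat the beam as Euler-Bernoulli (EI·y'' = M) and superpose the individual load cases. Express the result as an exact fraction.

M(4) = 967/40 kN·m

Load 1 — triangular load w₀=19 kN/m (0→w₀ over full span):
  M_1 = 3w₀Lx/20 - w₀L²/30 - w₀x³/(6L) = 3·19·10·4/20 - 19·10²/30 - 19·4³/(6·10) = 152/5 kN·m
Load 2 — applied couple M₀=12 kN·m at a=5/2 m (b=L-a=15/2):
  M_2 = R_Ax - M_A - M₀  [x>a] with R_A=27/20, M_A=-9/4 = (27/20)·4 - (-9/4) - 12 = -87/20 kN·m
Load 3 — point force P=-12 kN at a=15/2 m (b=L-a=5/2):
  M_3 = Pb²(3a+b)x/L³ - Pab²/L²  [x≤a] = (-12)·(5/2)²·(3·(15/2)+(5/2))·4/10³ - (-12)·(15/2)·(5/2)²/10² = -15/8 kN·m
Superposition: M = Σ M_i = 967/40 kN·m ≈ 24.175000 kN·m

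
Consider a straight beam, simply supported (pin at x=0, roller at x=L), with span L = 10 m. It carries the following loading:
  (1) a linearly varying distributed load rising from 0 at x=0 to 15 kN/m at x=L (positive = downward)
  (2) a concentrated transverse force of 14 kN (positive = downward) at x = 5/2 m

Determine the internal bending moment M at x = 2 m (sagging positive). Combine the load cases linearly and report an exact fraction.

Load 1 — triangular load w₀=15 kN/m (0→w₀ over full span):
  M_1 = w₀Lx/6 - w₀x³/(6L) = 15·10·2/6 - 15·2³/(6·10) = 48 kN·m
Load 2 — point force P=14 kN at a=5/2 m (b=L-a=15/2):
  M_2 = Pbx/L  [x≤a] = 14·(15/2)·2/10 = 21 kN·m
Superposition: M = Σ M_i = 69 kN·m ≈ 69.000000 kN·m

M(2) = 69 kN·m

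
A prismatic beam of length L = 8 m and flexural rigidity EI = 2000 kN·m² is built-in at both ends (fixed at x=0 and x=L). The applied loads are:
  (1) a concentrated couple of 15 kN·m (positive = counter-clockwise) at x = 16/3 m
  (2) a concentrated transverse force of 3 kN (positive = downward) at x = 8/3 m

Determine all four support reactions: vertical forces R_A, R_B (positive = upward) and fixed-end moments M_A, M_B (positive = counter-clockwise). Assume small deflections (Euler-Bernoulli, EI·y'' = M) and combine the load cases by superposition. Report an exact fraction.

R_A = 85/18 kN, M_A = 77/9 kN·m, R_B = -31/18 kN, M_B = -16/9 kN·m

Load 1 — applied couple M₀=15 kN·m at a=16/3 m (b=L-a=8/3):
  R_A = 6M₀ab/L³ = 6·15·(16/3)·(8/3)/8³ = 5/2 kN
  M_A = M₀b(2a-b)/L² = 15·(8/3)·(2·(16/3)-(8/3))/8² = 5 kN·m
  R_B = -6M₀ab/L³ = -6·15·(16/3)·(8/3)/8³ = -5/2 kN
  M_B = M₀a(2b-a)/L² = 15·(16/3)·(2·(8/3)-(16/3))/8² = 0 kN·m
Load 2 — point force P=3 kN at a=8/3 m (b=L-a=16/3):
  R_A = Pb²(3a+b)/L³ = 3·(16/3)²·(3·(8/3)+(16/3))/8³ = 20/9 kN
  M_A = Pab²/L² = 3·(8/3)·(16/3)²/8² = 32/9 kN·m
  R_B = Pa²(a+3b)/L³ = 3·(8/3)²·((8/3)+3·(16/3))/8³ = 7/9 kN
  M_B = -Pa²b/L² = -3·(8/3)²·(16/3)/8² = -16/9 kN·m
Superposition: R_A = 85/18 kN, M_A = 77/9 kN·m, R_B = -31/18 kN, M_B = -16/9 kN·m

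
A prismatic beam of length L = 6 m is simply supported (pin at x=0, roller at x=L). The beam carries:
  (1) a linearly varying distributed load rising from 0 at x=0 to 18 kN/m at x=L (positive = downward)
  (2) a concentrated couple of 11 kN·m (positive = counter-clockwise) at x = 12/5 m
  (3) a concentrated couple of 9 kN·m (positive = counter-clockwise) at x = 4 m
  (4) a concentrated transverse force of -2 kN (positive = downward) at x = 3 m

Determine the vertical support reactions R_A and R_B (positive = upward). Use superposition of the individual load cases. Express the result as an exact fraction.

R_A = 61/3 kN, R_B = 95/3 kN

Load 1 — triangular load w₀=18 kN/m (0→w₀ over full span):
  R_A = w₀L/6 = 18·6/6 = 18 kN
  R_B = w₀L/3 = 18·6/3 = 36 kN
Load 2 — applied couple M₀=11 kN·m at a=12/5 m (b=L-a=18/5):
  R_A = M₀/L = 11/6 kN
  R_B = -M₀/L = -11/6 kN
Load 3 — applied couple M₀=9 kN·m at a=4 m (b=L-a=2):
  R_A = M₀/L = 9/6 = 3/2 kN
  R_B = -M₀/L = -9/6 = -3/2 kN
Load 4 — point force P=-2 kN at a=3 m (b=L-a=3):
  R_A = Pb/L = (-2)·3/6 = -1 kN
  R_B = Pa/L = (-2)·3/6 = -1 kN
Superposition: R_A = 61/3 kN, R_B = 95/3 kN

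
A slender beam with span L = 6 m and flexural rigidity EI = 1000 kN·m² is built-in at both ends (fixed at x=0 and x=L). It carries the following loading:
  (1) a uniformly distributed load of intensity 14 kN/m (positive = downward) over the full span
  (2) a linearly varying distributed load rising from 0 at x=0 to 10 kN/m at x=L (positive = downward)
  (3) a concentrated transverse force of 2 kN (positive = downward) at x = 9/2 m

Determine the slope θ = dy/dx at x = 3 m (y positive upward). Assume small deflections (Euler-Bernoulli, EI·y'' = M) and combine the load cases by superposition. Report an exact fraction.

Load 1 — uniform load w=14 kN/m over full span:
  θ_1 = -wx(L-x)(L-2x)/(12EI) = -14·3·(6-3)·(6-2·3)/(12·1000) = 0 rad
Load 2 — triangular load w₀=10 kN/m (0→w₀ over full span):
  θ_2 = -w₀(2x(L-x)(L-2x)(x+2L)+x²(L-x)²)/(120LEI) = -10·(2·3·(6-3)·(6-2·3)·(3+2·6)+3²·(6-3)²)/(120·6·1000) = -9/8000 rad
Load 3 — point force P=2 kN at a=9/2 m (b=L-a=3/2):
  θ_3 = -Pb²x(2aL-(3a+b)x)/(2L³EI)  [x≤a] = -2·(3/2)²·3·(2·(9/2)·6-(3·(9/2)+(3/2))·3)/(2·6³·1000) = -9/32000 rad
Superposition: θ = Σ θ_i = -9/6400 rad ≈ -0.001406 rad

θ(3) = -9/6400 rad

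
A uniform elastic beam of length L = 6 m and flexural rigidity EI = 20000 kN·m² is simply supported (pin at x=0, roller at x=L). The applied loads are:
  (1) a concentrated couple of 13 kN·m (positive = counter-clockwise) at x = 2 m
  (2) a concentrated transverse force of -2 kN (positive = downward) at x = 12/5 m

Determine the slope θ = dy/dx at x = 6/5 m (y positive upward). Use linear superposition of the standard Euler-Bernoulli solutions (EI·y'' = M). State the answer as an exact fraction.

Load 1 — applied couple M₀=13 kN·m at a=2 m (b=L-a=4):
  θ_1 = (M₀x²/(2L)+C₁)/EI  [x≤a] with C₁=M₀(3b²-L²)/(6L)=13/3 = (13·(6/5)²/(2·6)+(13/3))/20000 = 221/750000 rad
Load 2 — point force P=-2 kN at a=12/5 m (b=L-a=18/5):
  θ_2 = -Pb(L²-b²-3x²)/(6LEI)  [x≤a] = -(-2)·(18/5)·(6²-(18/5)²-3·(6/5)²)/(6·6·20000) = 117/625000 rad
Superposition: θ = Σ θ_i = 1807/3750000 rad ≈ 0.000482 rad

θ(6/5) = 1807/3750000 rad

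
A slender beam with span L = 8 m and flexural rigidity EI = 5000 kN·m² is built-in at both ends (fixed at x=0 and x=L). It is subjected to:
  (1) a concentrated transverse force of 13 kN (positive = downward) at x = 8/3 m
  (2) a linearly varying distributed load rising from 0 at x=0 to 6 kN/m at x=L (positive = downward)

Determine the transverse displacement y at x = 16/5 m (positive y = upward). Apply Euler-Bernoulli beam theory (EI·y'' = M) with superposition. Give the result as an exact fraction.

y(16/5) = -107296/9765625 m

Load 1 — point force P=13 kN at a=8/3 m (b=L-a=16/3):
  y_1 = -Pa²(L-x)²(3bL-(3b+a)(L-x))/(6L³EI)  [x>a] = -13·(8/3)²·(8-(16/5))²·(3·(16/3)·8-(3·(16/3)+(8/3))·(8-(16/5)))/(6·8³·5000) = -416/78125 m
Load 2 — triangular load w₀=6 kN/m (0→w₀ over full span):
  y_2 = -w₀x²(L-x)²(x+2L)/(120LEI) = -6·(16/5)²·(8-(16/5))²·((16/5)+2·8)/(120·8·5000) = -55296/9765625 m
Superposition: y = Σ y_i = -107296/9765625 m ≈ -0.010987 m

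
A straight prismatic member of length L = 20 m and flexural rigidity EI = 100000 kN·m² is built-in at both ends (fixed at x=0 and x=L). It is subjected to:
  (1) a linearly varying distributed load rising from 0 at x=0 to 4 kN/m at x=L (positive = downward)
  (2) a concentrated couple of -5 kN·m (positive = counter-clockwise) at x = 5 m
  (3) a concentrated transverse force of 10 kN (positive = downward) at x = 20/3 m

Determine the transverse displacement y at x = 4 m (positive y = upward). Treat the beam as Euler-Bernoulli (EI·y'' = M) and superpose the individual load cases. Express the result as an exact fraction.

Load 1 — triangular load w₀=4 kN/m (0→w₀ over full span):
  y_1 = -w₀x²(L-x)²(x+2L)/(120LEI) = -4·4²·(20-4)²·(4+2·20)/(120·20·100000) = -704/234375 m
Load 2 — applied couple M₀=-5 kN·m at a=5 m (b=L-a=15):
  y_2 = (R_Ax³/6 - M_Ax²/2)/EI  [x≤a] with R_A=-9/32, M_A=15/16 = ((-9/32)·4³/6 - (15/16)·4²/2)/100000 = -21/200000 m
Load 3 — point force P=10 kN at a=20/3 m (b=L-a=40/3):
  y_3 = -Pb²x²(3aL-(3a+b)x)/(6L³EI)  [x≤a] = -10·(40/3)²·4²·(3·(20/3)·20-(3·(20/3)+(40/3))·4)/(6·20³·100000) = -16/10125 m
Superposition: y = Σ y_i = -1899037/405000000 m ≈ -0.004689 m

y(4) = -1899037/405000000 m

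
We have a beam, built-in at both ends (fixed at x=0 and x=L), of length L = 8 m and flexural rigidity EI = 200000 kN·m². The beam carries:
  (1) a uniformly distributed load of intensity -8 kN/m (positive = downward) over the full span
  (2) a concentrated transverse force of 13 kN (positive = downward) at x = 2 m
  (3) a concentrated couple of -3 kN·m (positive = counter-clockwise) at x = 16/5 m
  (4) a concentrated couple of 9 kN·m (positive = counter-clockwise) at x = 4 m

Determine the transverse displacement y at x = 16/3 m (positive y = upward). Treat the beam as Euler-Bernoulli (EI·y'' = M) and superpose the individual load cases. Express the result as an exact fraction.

Load 1 — uniform load w=-8 kN/m over full span:
  y_1 = -wx²(L-x)²/(24EI) = -(-8)·(16/3)²·(8-(16/3))²/(24·200000) = 256/759375 m
Load 2 — point force P=13 kN at a=2 m (b=L-a=6):
  y_2 = -Pa²(L-x)²(3bL-(3b+a)(L-x))/(6L³EI)  [x>a] = -13·2²·(8-(16/3))²·(3·6·8-(3·6+2)·(8-(16/3)))/(6·8³·200000) = -221/4050000 m
Load 3 — applied couple M₀=-3 kN·m at a=16/5 m (b=L-a=24/5):
  y_3 = (R_Ax³/6 - M_Ax²/2 - M₀(x-a)²/2)/EI  [x>a] with R_A=-27/50, M_A=-9/25 = ((-27/50)·(16/3)³/6 - (-9/25)·(16/3)²/2 - (-3)·((16/3)-(16/5))²/2)/200000 = -2/234375 m
Load 4 — applied couple M₀=9 kN·m at a=4 m (b=L-a=4):
  y_4 = (R_Ax³/6 - M_Ax²/2 - M₀(x-a)²/2)/EI  [x>a] with R_A=27/16, M_A=9/4 = ((27/16)·(16/3)³/6 - (9/4)·(16/3)²/2 - 9·((16/3)-4)²/2)/200000 = 1/75000 m
Superposition: y = Σ y_i = 87283/303750000 m ≈ 0.000287 m

y(16/3) = 87283/303750000 m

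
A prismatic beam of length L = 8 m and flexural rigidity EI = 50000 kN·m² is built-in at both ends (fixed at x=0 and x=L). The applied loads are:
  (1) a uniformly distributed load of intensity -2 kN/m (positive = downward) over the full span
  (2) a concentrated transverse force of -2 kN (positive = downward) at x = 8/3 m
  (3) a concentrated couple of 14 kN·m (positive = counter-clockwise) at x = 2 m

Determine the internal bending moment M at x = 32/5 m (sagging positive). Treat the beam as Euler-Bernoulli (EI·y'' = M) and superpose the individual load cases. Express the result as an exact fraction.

Load 1 — uniform load w=-2 kN/m over full span:
  M_1 = wLx/2 - wL²/12 - wx²/2 = (-2)·8·(32/5)/2 - (-2)·8²/12 - (-2)·(32/5)²/2 = 32/75 kN·m
Load 2 — point force P=-2 kN at a=8/3 m (b=L-a=16/3):
  M_2 = Pa²(a+3b)(L-x)/L³ - Pa²b/L²  [x>a] = (-2)·(8/3)²·((8/3)+3·(16/3))·(8-(32/5))/8³ - (-2)·(8/3)²·(16/3)/8² = 16/45 kN·m
Load 3 — applied couple M₀=14 kN·m at a=2 m (b=L-a=6):
  M_3 = R_Ax - M_A - M₀  [x>a] with R_A=63/32, M_A=-21/8 = (63/32)·(32/5) - (-21/8) - 14 = 49/40 kN·m
Superposition: M = Σ M_i = 3613/1800 kN·m ≈ 2.007222 kN·m

M(32/5) = 3613/1800 kN·m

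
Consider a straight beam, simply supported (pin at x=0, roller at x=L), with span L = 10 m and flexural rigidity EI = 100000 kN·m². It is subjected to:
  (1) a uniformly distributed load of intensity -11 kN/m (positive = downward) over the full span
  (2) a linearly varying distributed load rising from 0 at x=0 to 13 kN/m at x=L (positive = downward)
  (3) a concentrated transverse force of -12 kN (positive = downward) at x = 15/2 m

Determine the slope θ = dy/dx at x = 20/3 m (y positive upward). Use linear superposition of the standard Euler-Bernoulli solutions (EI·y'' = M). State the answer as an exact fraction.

θ(20/3) = -1847/1555200 rad

Load 1 — uniform load w=-11 kN/m over full span:
  θ_1 = -w(L³-6Lx²+4x³)/(24EI) = -(-11)·(10³-6·10·(20/3)²+4·(20/3)³)/(24·100000) = -143/64800 rad
Load 2 — triangular load w₀=13 kN/m (0→w₀ over full span):
  θ_2 = -w₀(7L⁴-30L²x²+15x⁴)/(360LEI) = -13·(7·10⁴-30·10²·(20/3)²+15·(20/3)⁴)/(360·10·100000) = 1183/972000 rad
Load 3 — point force P=-12 kN at a=15/2 m (b=L-a=5/2):
  θ_3 = -Pb(L²-b²-3x²)/(6LEI)  [x≤a] = -(-12)·(5/2)·(10²-(5/2)²-3·(20/3)²)/(6·10·100000) = -19/96000 rad
Superposition: θ = Σ θ_i = -1847/1555200 rad ≈ -0.001188 rad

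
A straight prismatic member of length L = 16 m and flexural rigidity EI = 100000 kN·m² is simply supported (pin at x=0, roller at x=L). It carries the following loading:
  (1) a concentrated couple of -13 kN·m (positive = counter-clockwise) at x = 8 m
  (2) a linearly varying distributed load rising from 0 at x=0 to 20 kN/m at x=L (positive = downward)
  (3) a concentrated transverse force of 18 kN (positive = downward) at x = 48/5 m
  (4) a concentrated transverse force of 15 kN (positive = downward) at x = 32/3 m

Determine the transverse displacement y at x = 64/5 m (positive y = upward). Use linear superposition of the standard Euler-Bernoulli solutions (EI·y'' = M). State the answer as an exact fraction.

y(64/5) = -18295409/263671875 m

Load 1 — applied couple M₀=-13 kN·m at a=8 m (b=L-a=8):
  y_1 = (M₀x³/(6L)-M₀(x-a)²/2+C₁x)/EI  [x>a] with C₁=M₀(3b²-L²)/(6L)=26/3 = ((-13)·(64/5)³/(6·16)-(-13)·((64/5)-8)²/2+(26/3)·(64/5))/100000 = -91/390625 m
Load 2 — triangular load w₀=20 kN/m (0→w₀ over full span):
  y_2 = -w₀x(7L⁴-10L²x²+3x⁴)/(360LEI) = -20·(64/5)·(7·16⁴-10·16²·(64/5)²+3·(64/5)⁴)/(360·16·100000) = -520192/9765625 m
Load 3 — point force P=18 kN at a=48/5 m (b=L-a=32/5):
  y_3 = -Pa(L-x)(2Lx-a²-x²)/(6LEI)  [x>a] = -18·(48/5)·(16-(64/5))·(2·16·(64/5)-(48/5)²-(64/5)²)/(6·16·100000) = -3456/390625 m
Load 4 — point force P=15 kN at a=32/3 m (b=L-a=16/3):
  y_4 = -Pa(L-x)(2Lx-a²-x²)/(6LEI)  [x>a] = -15·(32/3)·(16-(64/5))·(2·16·(64/5)-(32/3)²-(64/5)²)/(6·16·100000) = -14848/2109375 m
Superposition: y = Σ y_i = -18295409/263671875 m ≈ -0.069387 m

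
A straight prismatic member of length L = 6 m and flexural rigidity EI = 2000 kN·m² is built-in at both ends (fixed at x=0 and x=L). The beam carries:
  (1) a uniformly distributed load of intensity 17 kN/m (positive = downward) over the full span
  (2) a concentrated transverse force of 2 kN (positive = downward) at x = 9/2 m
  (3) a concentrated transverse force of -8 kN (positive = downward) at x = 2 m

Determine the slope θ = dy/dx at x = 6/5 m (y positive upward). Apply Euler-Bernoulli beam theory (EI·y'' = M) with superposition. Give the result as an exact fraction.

θ(6/5) = -38339/3000000 rad

Load 1 — uniform load w=17 kN/m over full span:
  θ_1 = -wx(L-x)(L-2x)/(12EI) = -17·(6/5)·(6-(6/5))·(6-2·(6/5))/(12·2000) = -459/31250 rad
Load 2 — point force P=2 kN at a=9/2 m (b=L-a=3/2):
  θ_2 = -Pb²x(2aL-(3a+b)x)/(2L³EI)  [x≤a] = -2·(3/2)²·(6/5)·(2·(9/2)·6-(3·(9/2)+(3/2))·(6/5))/(2·6³·2000) = -9/40000 rad
Load 3 — point force P=-8 kN at a=2 m (b=L-a=4):
  θ_3 = -Pb²x(2aL-(3a+b)x)/(2L³EI)  [x≤a] = -(-8)·4²·(6/5)·(2·2·6-(3·2+4)·(6/5))/(2·6³·2000) = 4/1875 rad
Superposition: θ = Σ θ_i = -38339/3000000 rad ≈ -0.012780 rad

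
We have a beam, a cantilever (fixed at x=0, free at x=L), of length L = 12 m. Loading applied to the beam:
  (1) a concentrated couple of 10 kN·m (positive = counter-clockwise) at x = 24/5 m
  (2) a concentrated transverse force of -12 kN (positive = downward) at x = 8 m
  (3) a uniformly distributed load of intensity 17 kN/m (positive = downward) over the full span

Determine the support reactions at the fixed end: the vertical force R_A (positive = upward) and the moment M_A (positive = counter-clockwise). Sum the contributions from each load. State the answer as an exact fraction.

R_A = 192 kN, M_A = 1118 kN·m

Load 1 — applied couple M₀=10 kN·m at a=24/5 m (b=L-a=36/5):
  R_A = 0 kN
  M_A = -M₀ = -10 kN·m
Load 2 — point force P=-12 kN at a=8 m (b=L-a=4):
  R_A = P = (-12) = -12 kN
  M_A = Pa = (-12)·8 = -96 kN·m
Load 3 — uniform load w=17 kN/m over full span:
  R_A = wL = 17·12 = 204 kN
  M_A = wL²/2 = 17·12²/2 = 1224 kN·m
Superposition: R_A = 192 kN, M_A = 1118 kN·m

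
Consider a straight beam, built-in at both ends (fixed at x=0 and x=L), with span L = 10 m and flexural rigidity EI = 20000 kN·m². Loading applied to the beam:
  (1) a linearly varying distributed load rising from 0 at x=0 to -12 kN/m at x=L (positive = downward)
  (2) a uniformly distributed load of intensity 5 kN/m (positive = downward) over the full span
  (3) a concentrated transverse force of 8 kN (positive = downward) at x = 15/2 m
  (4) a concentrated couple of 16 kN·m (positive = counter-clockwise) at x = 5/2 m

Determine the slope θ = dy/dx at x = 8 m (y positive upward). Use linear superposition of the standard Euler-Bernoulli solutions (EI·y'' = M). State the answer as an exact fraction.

Load 1 — triangular load w₀=-12 kN/m (0→w₀ over full span):
  θ_1 = -w₀(2x(L-x)(L-2x)(x+2L)+x²(L-x)²)/(120LEI) = -(-12)·(2·8·(10-8)·(10-2·8)·(8+2·10)+8²·(10-8)²)/(120·10·20000) = -8/3125 rad
Load 2 — uniform load w=5 kN/m over full span:
  θ_2 = -wx(L-x)(L-2x)/(12EI) = -5·8·(10-8)·(10-2·8)/(12·20000) = 1/500 rad
Load 3 — point force P=8 kN at a=15/2 m (b=L-a=5/2):
  θ_3 = Pa²(L-x)(2bL-(3b+a)(L-x))/(2L³EI)  [x>a] = 8·(15/2)²·(10-8)·(2·(5/2)·10-(3·(5/2)+(15/2))·(10-8))/(2·10³·20000) = 9/20000 rad
Load 4 — applied couple M₀=16 kN·m at a=5/2 m (b=L-a=15/2):
  θ_4 = (R_Ax²/2 - M_Ax - M₀(x-a))/EI  [x>a] with R_A=9/5, M_A=-3 = ((9/5)·8²/2 - (-3)·8 - 16·(8-(5/2)))/20000 = -1/3125 rad
Superposition: θ = Σ θ_i = -43/100000 rad ≈ -0.000430 rad

θ(8) = -43/100000 rad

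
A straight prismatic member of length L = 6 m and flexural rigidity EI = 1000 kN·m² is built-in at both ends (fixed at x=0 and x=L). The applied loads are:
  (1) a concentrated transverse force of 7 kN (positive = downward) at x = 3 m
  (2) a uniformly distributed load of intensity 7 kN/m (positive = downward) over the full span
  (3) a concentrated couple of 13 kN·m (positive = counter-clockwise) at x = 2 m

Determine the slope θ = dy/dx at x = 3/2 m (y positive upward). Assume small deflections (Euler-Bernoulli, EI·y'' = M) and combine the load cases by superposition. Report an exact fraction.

θ(3/2) = -1/80 rad

Load 1 — point force P=7 kN at a=3 m (b=L-a=3):
  θ_1 = -Pb²x(2aL-(3a+b)x)/(2L³EI)  [x≤a] = -7·3²·(3/2)·(2·3·6-(3·3+3)·(3/2))/(2·6³·1000) = -63/16000 rad
Load 2 — uniform load w=7 kN/m over full span:
  θ_2 = -wx(L-x)(L-2x)/(12EI) = -7·(3/2)·(6-(3/2))·(6-2·(3/2))/(12·1000) = -189/16000 rad
Load 3 — applied couple M₀=13 kN·m at a=2 m (b=L-a=4):
  θ_3 = (R_Ax²/2 - M_Ax)/EI  [x≤a] with R_A=26/9, M_A=0 = ((26/9)·(3/2)²/2 - 0·(3/2))/1000 = 13/4000 rad
Superposition: θ = Σ θ_i = -1/80 rad ≈ -0.012500 rad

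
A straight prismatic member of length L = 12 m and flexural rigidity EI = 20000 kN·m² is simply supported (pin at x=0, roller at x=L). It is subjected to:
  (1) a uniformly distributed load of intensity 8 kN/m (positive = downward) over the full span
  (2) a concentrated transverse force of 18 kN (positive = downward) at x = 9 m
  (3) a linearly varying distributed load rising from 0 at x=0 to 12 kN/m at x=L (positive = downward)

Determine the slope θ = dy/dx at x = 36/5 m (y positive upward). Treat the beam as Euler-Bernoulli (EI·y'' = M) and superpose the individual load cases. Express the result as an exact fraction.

θ(36/5) = 731979/50000000 rad

Load 1 — uniform load w=8 kN/m over full span:
  θ_1 = -w(L³-6Lx²+4x³)/(24EI) = -8·(12³-6·12·(36/5)²+4·(36/5)³)/(24·20000) = 666/78125 rad
Load 2 — point force P=18 kN at a=9 m (b=L-a=3):
  θ_2 = -Pb(L²-b²-3x²)/(6LEI)  [x≤a] = -18·3·(12²-3²-3·(36/5)²)/(6·12·20000) = 1539/2000000 rad
Load 3 — triangular load w₀=12 kN/m (0→w₀ over full span):
  θ_3 = -w₀(7L⁴-30L²x²+15x⁴)/(360LEI) = -12·(7·12⁴-30·12²·(36/5)²+15·(36/5)⁴)/(360·12·20000) = 2088/390625 rad
Superposition: θ = Σ θ_i = 731979/50000000 rad ≈ 0.014640 rad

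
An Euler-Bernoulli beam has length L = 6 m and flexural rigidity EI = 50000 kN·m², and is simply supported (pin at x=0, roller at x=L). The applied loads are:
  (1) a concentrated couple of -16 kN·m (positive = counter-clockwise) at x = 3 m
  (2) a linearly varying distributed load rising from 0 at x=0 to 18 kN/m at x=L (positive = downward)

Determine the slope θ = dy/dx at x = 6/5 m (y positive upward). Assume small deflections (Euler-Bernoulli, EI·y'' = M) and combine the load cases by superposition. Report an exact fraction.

θ(6/5) = -9503/7812500 rad

Load 1 — applied couple M₀=-16 kN·m at a=3 m (b=L-a=3):
  θ_1 = (M₀x²/(2L)+C₁)/EI  [x≤a] with C₁=M₀(3b²-L²)/(6L)=4 = ((-16)·(6/5)²/(2·6)+4)/50000 = 13/312500 rad
Load 2 — triangular load w₀=18 kN/m (0→w₀ over full span):
  θ_2 = -w₀(7L⁴-30L²x²+15x⁴)/(360LEI) = -18·(7·6⁴-30·6²·(6/5)²+15·(6/5)⁴)/(360·6·50000) = -2457/1953125 rad
Superposition: θ = Σ θ_i = -9503/7812500 rad ≈ -0.001216 rad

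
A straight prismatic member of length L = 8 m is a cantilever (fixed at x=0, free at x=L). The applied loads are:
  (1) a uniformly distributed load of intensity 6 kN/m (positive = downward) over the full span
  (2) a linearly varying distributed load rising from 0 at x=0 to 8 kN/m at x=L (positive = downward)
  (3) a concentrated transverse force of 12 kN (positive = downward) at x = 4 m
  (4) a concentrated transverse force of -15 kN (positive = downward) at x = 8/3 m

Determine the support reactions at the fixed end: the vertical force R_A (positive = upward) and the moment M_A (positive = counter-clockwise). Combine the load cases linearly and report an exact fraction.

Load 1 — uniform load w=6 kN/m over full span:
  R_A = wL = 6·8 = 48 kN
  M_A = wL²/2 = 6·8²/2 = 192 kN·m
Load 2 — triangular load w₀=8 kN/m (0→w₀ over full span):
  R_A = w₀L/2 = 8·8/2 = 32 kN
  M_A = w₀L²/3 = 8·8²/3 = 512/3 kN·m
Load 3 — point force P=12 kN at a=4 m (b=L-a=4):
  R_A = P = 12 kN
  M_A = Pa = 12·4 = 48 kN·m
Load 4 — point force P=-15 kN at a=8/3 m (b=L-a=16/3):
  R_A = P = (-15) = -15 kN
  M_A = Pa = (-15)·(8/3) = -40 kN·m
Superposition: R_A = 77 kN, M_A = 1112/3 kN·m

R_A = 77 kN, M_A = 1112/3 kN·m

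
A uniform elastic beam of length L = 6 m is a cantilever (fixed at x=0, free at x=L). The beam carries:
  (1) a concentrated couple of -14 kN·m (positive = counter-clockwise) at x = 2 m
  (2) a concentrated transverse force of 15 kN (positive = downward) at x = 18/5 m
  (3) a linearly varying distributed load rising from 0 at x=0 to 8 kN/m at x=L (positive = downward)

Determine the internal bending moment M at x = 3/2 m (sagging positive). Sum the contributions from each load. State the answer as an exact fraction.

Load 1 — applied couple M₀=-14 kN·m at a=2 m (b=L-a=4):
  M_1 = M₀  [x≤a] = (-14) = -14 kN·m
Load 2 — point force P=15 kN at a=18/5 m (b=L-a=12/5):
  M_2 = -P(a-x)  [x≤a] = -15·((18/5)-(3/2)) = -63/2 kN·m
Load 3 — triangular load w₀=8 kN/m (0→w₀ over full span):
  M_3 = w₀Lx/2 - w₀L²/3 - w₀x³/(6L) = 8·6·(3/2)/2 - 8·6²/3 - 8·(3/2)³/(6·6) = -243/4 kN·m
Superposition: M = Σ M_i = -425/4 kN·m ≈ -106.250000 kN·m

M(3/2) = -425/4 kN·m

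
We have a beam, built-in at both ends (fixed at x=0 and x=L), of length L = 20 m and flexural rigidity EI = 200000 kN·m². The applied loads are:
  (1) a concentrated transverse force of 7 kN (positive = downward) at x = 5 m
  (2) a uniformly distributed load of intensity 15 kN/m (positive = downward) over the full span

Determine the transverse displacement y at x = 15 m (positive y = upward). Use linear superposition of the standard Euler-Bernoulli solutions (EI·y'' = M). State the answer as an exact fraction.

y(15) = -5491/307200 m

Load 1 — point force P=7 kN at a=5 m (b=L-a=15):
  y_1 = -Pa²(L-x)²(3bL-(3b+a)(L-x))/(6L³EI)  [x>a] = -7·5²·(20-15)²·(3·15·20-(3·15+5)·(20-15))/(6·20³·200000) = -91/307200 m
Load 2 — uniform load w=15 kN/m over full span:
  y_2 = -wx²(L-x)²/(24EI) = -15·15²·(20-15)²/(24·200000) = -9/512 m
Superposition: y = Σ y_i = -5491/307200 m ≈ -0.017874 m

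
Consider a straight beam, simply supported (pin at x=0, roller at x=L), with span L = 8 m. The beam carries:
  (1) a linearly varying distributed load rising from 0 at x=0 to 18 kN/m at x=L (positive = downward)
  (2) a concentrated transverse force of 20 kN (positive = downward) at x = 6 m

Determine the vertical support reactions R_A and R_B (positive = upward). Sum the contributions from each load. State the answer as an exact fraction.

R_A = 29 kN, R_B = 63 kN

Load 1 — triangular load w₀=18 kN/m (0→w₀ over full span):
  R_A = w₀L/6 = 18·8/6 = 24 kN
  R_B = w₀L/3 = 18·8/3 = 48 kN
Load 2 — point force P=20 kN at a=6 m (b=L-a=2):
  R_A = Pb/L = 20·2/8 = 5 kN
  R_B = Pa/L = 20·6/8 = 15 kN
Superposition: R_A = 29 kN, R_B = 63 kN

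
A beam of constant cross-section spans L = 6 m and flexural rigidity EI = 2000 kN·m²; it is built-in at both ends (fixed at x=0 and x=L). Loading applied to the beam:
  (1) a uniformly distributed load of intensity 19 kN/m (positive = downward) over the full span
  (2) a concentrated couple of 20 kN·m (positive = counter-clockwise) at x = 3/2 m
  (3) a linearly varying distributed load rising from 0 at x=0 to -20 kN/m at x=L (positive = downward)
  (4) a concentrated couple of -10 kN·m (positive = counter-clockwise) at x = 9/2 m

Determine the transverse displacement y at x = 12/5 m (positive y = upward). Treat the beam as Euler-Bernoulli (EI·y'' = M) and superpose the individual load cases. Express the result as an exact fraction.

y(12/5) = -82611/12500000 m

Load 1 — uniform load w=19 kN/m over full span:
  y_1 = -wx²(L-x)²/(24EI) = -19·(12/5)²·(6-(12/5))²/(24·2000) = -4617/156250 m
Load 2 — applied couple M₀=20 kN·m at a=3/2 m (b=L-a=9/2):
  y_2 = (R_Ax³/6 - M_Ax²/2 - M₀(x-a)²/2)/EI  [x>a] with R_A=15/4, M_A=-15/4 = ((15/4)·(12/5)³/6 - (-15/4)·(12/5)²/2 - 20·((12/5)-(3/2))²/2)/2000 = 567/100000 m
Load 3 — triangular load w₀=-20 kN/m (0→w₀ over full span):
  y_3 = -w₀x²(L-x)²(x+2L)/(120LEI) = -(-20)·(12/5)²·(6-(12/5))²·((12/5)+2·6)/(120·6·2000) = 5832/390625 m
Load 4 — applied couple M₀=-10 kN·m at a=9/2 m (b=L-a=3/2):
  y_4 = (R_Ax³/6 - M_Ax²/2)/EI  [x≤a] with R_A=-15/8, M_A=-25/8 = ((-15/8)·(12/5)³/6 - (-25/8)·(12/5)²/2)/2000 = 117/50000 m
Superposition: y = Σ y_i = -82611/12500000 m ≈ -0.006609 m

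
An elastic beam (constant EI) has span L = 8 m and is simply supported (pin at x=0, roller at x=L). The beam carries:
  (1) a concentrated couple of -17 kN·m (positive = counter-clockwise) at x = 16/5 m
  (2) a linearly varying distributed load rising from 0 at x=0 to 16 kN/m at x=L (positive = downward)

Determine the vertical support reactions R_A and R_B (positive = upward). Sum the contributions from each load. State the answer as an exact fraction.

R_A = 461/24 kN, R_B = 1075/24 kN

Load 1 — applied couple M₀=-17 kN·m at a=16/5 m (b=L-a=24/5):
  R_A = M₀/L = (-17)/8 = -17/8 kN
  R_B = -M₀/L = -(-17)/8 = 17/8 kN
Load 2 — triangular load w₀=16 kN/m (0→w₀ over full span):
  R_A = w₀L/6 = 16·8/6 = 64/3 kN
  R_B = w₀L/3 = 16·8/3 = 128/3 kN
Superposition: R_A = 461/24 kN, R_B = 1075/24 kN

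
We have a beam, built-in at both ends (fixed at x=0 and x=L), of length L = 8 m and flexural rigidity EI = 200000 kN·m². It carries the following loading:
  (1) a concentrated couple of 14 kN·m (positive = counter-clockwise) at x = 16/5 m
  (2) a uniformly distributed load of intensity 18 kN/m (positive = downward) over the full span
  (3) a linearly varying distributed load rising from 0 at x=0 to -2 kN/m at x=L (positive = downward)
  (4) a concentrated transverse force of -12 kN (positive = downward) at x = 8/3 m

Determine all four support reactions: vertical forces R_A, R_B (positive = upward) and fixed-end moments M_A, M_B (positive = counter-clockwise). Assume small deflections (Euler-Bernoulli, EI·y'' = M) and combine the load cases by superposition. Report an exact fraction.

R_A = 14227/225 kN, M_A = 17818/225 kN·m, R_B = 13673/225 kN, M_B = -17552/225 kN·m

Load 1 — applied couple M₀=14 kN·m at a=16/5 m (b=L-a=24/5):
  R_A = 6M₀ab/L³ = 6·14·(16/5)·(24/5)/8³ = 63/25 kN
  M_A = M₀b(2a-b)/L² = 14·(24/5)·(2·(16/5)-(24/5))/8² = 42/25 kN·m
  R_B = -6M₀ab/L³ = -6·14·(16/5)·(24/5)/8³ = -63/25 kN
  M_B = M₀a(2b-a)/L² = 14·(16/5)·(2·(24/5)-(16/5))/8² = 112/25 kN·m
Load 2 — uniform load w=18 kN/m over full span:
  R_A = wL/2 = 18·8/2 = 72 kN
  M_A = wL²/12 = 18·8²/12 = 96 kN·m
  R_B = wL/2 = 18·8/2 = 72 kN
  M_B = -wL²/12 = -18·8²/12 = -96 kN·m
Load 3 — triangular load w₀=-2 kN/m (0→w₀ over full span):
  R_A = 3w₀L/20 = 3·(-2)·8/20 = -12/5 kN
  M_A = w₀L²/30 = (-2)·8²/30 = -64/15 kN·m
  R_B = 7w₀L/20 = 7·(-2)·8/20 = -28/5 kN
  M_B = -w₀L²/20 = -(-2)·8²/20 = 32/5 kN·m
Load 4 — point force P=-12 kN at a=8/3 m (b=L-a=16/3):
  R_A = Pb²(3a+b)/L³ = (-12)·(16/3)²·(3·(8/3)+(16/3))/8³ = -80/9 kN
  M_A = Pab²/L² = (-12)·(8/3)·(16/3)²/8² = -128/9 kN·m
  R_B = Pa²(a+3b)/L³ = (-12)·(8/3)²·((8/3)+3·(16/3))/8³ = -28/9 kN
  M_B = -Pa²b/L² = -(-12)·(8/3)²·(16/3)/8² = 64/9 kN·m
Superposition: R_A = 14227/225 kN, M_A = 17818/225 kN·m, R_B = 13673/225 kN, M_B = -17552/225 kN·m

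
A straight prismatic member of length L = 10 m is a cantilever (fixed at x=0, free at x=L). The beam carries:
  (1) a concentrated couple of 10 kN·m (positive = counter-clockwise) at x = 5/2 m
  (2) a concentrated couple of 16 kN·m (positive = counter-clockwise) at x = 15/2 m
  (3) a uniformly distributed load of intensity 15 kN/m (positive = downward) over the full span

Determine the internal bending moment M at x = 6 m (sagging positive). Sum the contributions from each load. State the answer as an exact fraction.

Load 1 — applied couple M₀=10 kN·m at a=5/2 m (b=L-a=15/2):
  M_1 = 0  [x>a] = 0 kN·m
Load 2 — applied couple M₀=16 kN·m at a=15/2 m (b=L-a=5/2):
  M_2 = M₀  [x≤a] = 16 = 16 kN·m
Load 3 — uniform load w=15 kN/m over full span:
  M_3 = -w(L-x)²/2 = -15·(10-6)²/2 = -120 kN·m
Superposition: M = Σ M_i = -104 kN·m ≈ -104.000000 kN·m

M(6) = -104 kN·m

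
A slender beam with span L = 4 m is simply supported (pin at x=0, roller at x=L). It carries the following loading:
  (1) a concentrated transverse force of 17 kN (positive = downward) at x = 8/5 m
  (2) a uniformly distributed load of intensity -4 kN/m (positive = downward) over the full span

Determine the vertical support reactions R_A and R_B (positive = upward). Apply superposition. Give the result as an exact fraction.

Load 1 — point force P=17 kN at a=8/5 m (b=L-a=12/5):
  R_A = Pb/L = 17·(12/5)/4 = 51/5 kN
  R_B = Pa/L = 17·(8/5)/4 = 34/5 kN
Load 2 — uniform load w=-4 kN/m over full span:
  R_A = wL/2 = (-4)·4/2 = -8 kN
  R_B = wL/2 = (-4)·4/2 = -8 kN
Superposition: R_A = 11/5 kN, R_B = -6/5 kN

R_A = 11/5 kN, R_B = -6/5 kN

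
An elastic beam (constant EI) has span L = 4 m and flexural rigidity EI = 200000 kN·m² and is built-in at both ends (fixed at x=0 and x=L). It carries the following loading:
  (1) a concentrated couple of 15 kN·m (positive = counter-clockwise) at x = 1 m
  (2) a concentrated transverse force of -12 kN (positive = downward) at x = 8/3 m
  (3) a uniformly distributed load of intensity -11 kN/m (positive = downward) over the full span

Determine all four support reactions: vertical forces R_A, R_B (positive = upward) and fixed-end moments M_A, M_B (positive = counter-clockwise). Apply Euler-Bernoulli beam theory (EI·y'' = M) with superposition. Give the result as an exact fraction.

Load 1 — applied couple M₀=15 kN·m at a=1 m (b=L-a=3):
  R_A = 6M₀ab/L³ = 6·15·1·3/4³ = 135/32 kN
  M_A = M₀b(2a-b)/L² = 15·3·(2·1-3)/4² = -45/16 kN·m
  R_B = -6M₀ab/L³ = -6·15·1·3/4³ = -135/32 kN
  M_B = M₀a(2b-a)/L² = 15·1·(2·3-1)/4² = 75/16 kN·m
Load 2 — point force P=-12 kN at a=8/3 m (b=L-a=4/3):
  R_A = Pb²(3a+b)/L³ = (-12)·(4/3)²·(3·(8/3)+(4/3))/4³ = -28/9 kN
  M_A = Pab²/L² = (-12)·(8/3)·(4/3)²/4² = -32/9 kN·m
  R_B = Pa²(a+3b)/L³ = (-12)·(8/3)²·((8/3)+3·(4/3))/4³ = -80/9 kN
  M_B = -Pa²b/L² = -(-12)·(8/3)²·(4/3)/4² = 64/9 kN·m
Load 3 — uniform load w=-11 kN/m over full span:
  R_A = wL/2 = (-11)·4/2 = -22 kN
  M_A = wL²/12 = (-11)·4²/12 = -44/3 kN·m
  R_B = wL/2 = (-11)·4/2 = -22 kN
  M_B = -wL²/12 = -(-11)·4²/12 = 44/3 kN·m
Superposition: R_A = -6017/288 kN, M_A = -3029/144 kN·m, R_B = -10111/288 kN, M_B = 3811/144 kN·m

R_A = -6017/288 kN, M_A = -3029/144 kN·m, R_B = -10111/288 kN, M_B = 3811/144 kN·m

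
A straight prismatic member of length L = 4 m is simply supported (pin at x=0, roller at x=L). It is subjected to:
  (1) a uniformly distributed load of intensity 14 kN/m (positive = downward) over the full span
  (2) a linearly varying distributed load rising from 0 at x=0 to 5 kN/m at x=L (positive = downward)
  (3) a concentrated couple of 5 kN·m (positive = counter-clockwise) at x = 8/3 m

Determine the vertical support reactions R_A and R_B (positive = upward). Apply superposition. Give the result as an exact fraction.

Load 1 — uniform load w=14 kN/m over full span:
  R_A = wL/2 = 14·4/2 = 28 kN
  R_B = wL/2 = 14·4/2 = 28 kN
Load 2 — triangular load w₀=5 kN/m (0→w₀ over full span):
  R_A = w₀L/6 = 5·4/6 = 10/3 kN
  R_B = w₀L/3 = 5·4/3 = 20/3 kN
Load 3 — applied couple M₀=5 kN·m at a=8/3 m (b=L-a=4/3):
  R_A = M₀/L = 5/4 kN
  R_B = -M₀/L = -5/4 kN
Superposition: R_A = 391/12 kN, R_B = 401/12 kN

R_A = 391/12 kN, R_B = 401/12 kN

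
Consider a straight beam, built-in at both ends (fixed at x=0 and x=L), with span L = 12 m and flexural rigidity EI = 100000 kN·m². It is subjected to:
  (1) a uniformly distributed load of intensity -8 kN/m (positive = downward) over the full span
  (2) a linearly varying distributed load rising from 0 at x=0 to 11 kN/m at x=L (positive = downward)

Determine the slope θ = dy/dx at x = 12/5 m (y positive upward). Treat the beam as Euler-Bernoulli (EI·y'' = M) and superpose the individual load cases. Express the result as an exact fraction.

Load 1 — uniform load w=-8 kN/m over full span:
  θ_1 = -wx(L-x)(L-2x)/(12EI) = -(-8)·(12/5)·(12-(12/5))·(12-2·(12/5))/(12·100000) = 432/390625 rad
Load 2 — triangular load w₀=11 kN/m (0→w₀ over full span):
  θ_2 = -w₀(2x(L-x)(L-2x)(x+2L)+x²(L-x)²)/(120LEI) = -11·(2·(12/5)·(12-(12/5))·(12-2·(12/5))·((12/5)+2·12)+(12/5)²·(12-(12/5))²)/(120·12·100000) = -1386/1953125 rad
Superposition: θ = Σ θ_i = 774/1953125 rad ≈ 0.000396 rad

θ(12/5) = 774/1953125 rad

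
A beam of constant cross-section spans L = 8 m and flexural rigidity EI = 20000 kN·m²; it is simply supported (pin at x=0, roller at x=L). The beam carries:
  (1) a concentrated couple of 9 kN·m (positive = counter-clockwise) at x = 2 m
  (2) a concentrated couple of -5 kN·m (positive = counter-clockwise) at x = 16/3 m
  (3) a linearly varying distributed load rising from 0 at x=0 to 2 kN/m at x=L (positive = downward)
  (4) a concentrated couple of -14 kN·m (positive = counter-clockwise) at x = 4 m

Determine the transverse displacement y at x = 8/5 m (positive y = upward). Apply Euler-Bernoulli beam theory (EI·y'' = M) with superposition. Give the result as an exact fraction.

y(8/5) = -220411/1406250000 m

Load 1 — applied couple M₀=9 kN·m at a=2 m (b=L-a=6):
  y_1 = (M₀x³/(6L)+C₁x)/EI  [x≤a] with C₁=M₀(3b²-L²)/(6L)=33/4 = (9·(8/5)³/(6·8)+(33/4)·(8/5))/20000 = 873/1250000 m
Load 2 — applied couple M₀=-5 kN·m at a=16/3 m (b=L-a=8/3):
  y_2 = (M₀x³/(6L)+C₁x)/EI  [x≤a] with C₁=M₀(3b²-L²)/(6L)=40/9 = ((-5)·(8/5)³/(6·8)+(40/9)·(8/5))/20000 = 47/140625 m
Load 3 — triangular load w₀=2 kN/m (0→w₀ over full span):
  y_3 = -w₀x(7L⁴-10L²x²+3x⁴)/(360LEI) = -2·(8/5)·(7·8⁴-10·8²·(8/5)²+3·(8/5)⁴)/(360·8·20000) = -44032/29296875 m
Load 4 — applied couple M₀=-14 kN·m at a=4 m (b=L-a=4):
  y_4 = (M₀x³/(6L)+C₁x)/EI  [x≤a] with C₁=M₀(3b²-L²)/(6L)=14/3 = ((-14)·(8/5)³/(6·8)+(14/3)·(8/5))/20000 = 49/156250 m
Superposition: y = Σ y_i = -220411/1406250000 m ≈ -0.000157 m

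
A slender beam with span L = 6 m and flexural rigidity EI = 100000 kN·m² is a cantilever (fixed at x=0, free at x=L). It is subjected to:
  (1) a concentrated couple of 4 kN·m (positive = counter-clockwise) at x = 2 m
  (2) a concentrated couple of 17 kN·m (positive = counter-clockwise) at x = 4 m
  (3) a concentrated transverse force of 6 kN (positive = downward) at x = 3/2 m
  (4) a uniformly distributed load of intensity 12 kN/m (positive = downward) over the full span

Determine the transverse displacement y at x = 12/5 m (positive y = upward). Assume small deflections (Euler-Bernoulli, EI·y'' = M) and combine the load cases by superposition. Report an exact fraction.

y(12/5) = -2127229/500000000 m

Load 1 — applied couple M₀=4 kN·m at a=2 m (b=L-a=4):
  y_1 = M₀a(2x-a)/(2EI)  [x>a] = 4·2·(2·(12/5)-2)/(2·100000) = 7/62500 m
Load 2 — applied couple M₀=17 kN·m at a=4 m (b=L-a=2):
  y_2 = M₀x²/(2EI)  [x≤a] = 17·(12/5)²/(2·100000) = 153/312500 m
Load 3 — point force P=6 kN at a=3/2 m (b=L-a=9/2):
  y_3 = -Pa²(3x-a)/(6EI)  [x>a] = -6·(3/2)²·(3·(12/5)-(3/2))/(6·100000) = -513/4000000 m
Load 4 — uniform load w=12 kN/m over full span:
  y_4 = -wx²(x²-4Lx+6L²)/(24EI) = -12·(12/5)²·((12/5)²-4·6·(12/5)+6·6²)/(24·100000) = -9234/1953125 m
Superposition: y = Σ y_i = -2127229/500000000 m ≈ -0.004254 m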